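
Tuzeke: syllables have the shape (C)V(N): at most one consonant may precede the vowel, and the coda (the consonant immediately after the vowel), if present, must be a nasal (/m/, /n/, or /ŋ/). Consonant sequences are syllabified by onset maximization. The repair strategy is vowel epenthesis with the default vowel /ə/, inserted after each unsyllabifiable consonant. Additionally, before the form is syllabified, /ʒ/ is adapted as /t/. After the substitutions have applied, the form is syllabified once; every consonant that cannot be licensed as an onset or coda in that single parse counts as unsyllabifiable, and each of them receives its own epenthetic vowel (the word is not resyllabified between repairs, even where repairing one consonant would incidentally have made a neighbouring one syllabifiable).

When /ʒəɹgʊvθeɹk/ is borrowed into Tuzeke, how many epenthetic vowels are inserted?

4

After substitution the input is /təɹgʊvθeɹk/.
The unsyllabifiable consonants are /ɹ/, /v/, /ɹ/, /k/; each receives one epenthetic vowel.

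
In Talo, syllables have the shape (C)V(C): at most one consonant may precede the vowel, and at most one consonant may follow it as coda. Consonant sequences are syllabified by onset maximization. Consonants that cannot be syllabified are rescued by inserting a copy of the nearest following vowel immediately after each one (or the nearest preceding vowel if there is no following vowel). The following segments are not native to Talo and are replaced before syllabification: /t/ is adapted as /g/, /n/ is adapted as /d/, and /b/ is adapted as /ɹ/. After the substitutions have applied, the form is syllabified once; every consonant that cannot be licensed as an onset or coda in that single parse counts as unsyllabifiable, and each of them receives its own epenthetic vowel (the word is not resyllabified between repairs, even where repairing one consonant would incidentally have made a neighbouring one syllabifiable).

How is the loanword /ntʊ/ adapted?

dʊgʊ

Substitution: /n/ → /d/, /t/ → /g/, giving /dgʊ/.
Under (C)V(C), the unsyllabifiable consonants are /d/ (at most one coda consonant is licensed; onsets are limited to one consonant).
Each unlicensed consonant becomes the onset of a new syllable: /d/ → /dʊ/.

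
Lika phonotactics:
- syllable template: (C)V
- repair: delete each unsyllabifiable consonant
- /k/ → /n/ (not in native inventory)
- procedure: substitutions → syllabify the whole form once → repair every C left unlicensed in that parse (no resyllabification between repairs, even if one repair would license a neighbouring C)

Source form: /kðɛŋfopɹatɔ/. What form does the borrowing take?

ðɛfoɹatɔ

Substitution: /k/ → /n/, giving /nðɛŋfopɹatɔ/.
Syllabifying with onset maximization leaves /n/, /ŋ/, /p/ stranded (no codas are permitted; onsets are limited to one consonant).
Each unlicensed consonant is deleted: /n/, /ŋ/, /p/.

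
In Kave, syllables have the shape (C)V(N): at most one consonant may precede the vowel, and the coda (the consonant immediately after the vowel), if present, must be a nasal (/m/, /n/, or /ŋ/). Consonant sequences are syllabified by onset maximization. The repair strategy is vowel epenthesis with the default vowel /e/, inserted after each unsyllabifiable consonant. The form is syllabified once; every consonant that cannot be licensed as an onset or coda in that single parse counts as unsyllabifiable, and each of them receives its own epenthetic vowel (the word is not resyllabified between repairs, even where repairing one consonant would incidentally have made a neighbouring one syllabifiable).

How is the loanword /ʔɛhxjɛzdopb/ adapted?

ʔɛhexejɛzedopebe

Syllabifying with onset maximization leaves /h/, /x/, /z/, /p/, /b/ stranded (only a nasal (/m/, /n/, or /ŋ/) is licensed in coda position; onsets are limited to one consonant).
Inserting the epenthetic vowel yields /h/ → /he/, /x/ → /xe/, /z/ → /ze/, /p/ → /pe/, /b/ → /be/.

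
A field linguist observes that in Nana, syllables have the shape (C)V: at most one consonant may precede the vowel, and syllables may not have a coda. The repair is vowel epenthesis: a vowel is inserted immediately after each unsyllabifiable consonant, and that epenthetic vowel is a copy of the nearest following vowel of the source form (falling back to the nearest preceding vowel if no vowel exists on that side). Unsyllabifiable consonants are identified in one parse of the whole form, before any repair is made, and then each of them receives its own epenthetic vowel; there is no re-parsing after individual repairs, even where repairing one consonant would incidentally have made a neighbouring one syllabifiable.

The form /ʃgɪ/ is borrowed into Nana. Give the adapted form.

ʃɪgɪ

Syllabifying with onset maximization leaves /ʃ/ stranded (no codas are permitted; onsets are limited to one consonant).
Each unlicensed consonant becomes the onset of a new syllable: /ʃ/ → /ʃɪ/.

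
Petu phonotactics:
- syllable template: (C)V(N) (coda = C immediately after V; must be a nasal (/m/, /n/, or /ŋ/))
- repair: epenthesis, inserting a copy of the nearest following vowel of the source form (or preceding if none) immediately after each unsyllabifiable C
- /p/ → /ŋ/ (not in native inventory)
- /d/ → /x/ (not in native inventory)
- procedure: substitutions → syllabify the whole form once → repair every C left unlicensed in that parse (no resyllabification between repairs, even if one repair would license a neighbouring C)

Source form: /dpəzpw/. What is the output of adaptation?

Substitution: /d/ → /x/, /p/ → /ŋ/, giving /xŋəzŋw/.
The consonants /x/, /z/, /ŋ/, /w/ cannot be parsed into a legal (C)V(N) syllable (only a nasal (/m/, /n/, or /ŋ/) is licensed in coda position; onsets are limited to one consonant).
Each unlicensed consonant becomes the onset of a new syllable: /x/ → /xə/, /z/ → /zə/, /ŋ/ → /ŋə/, /w/ → /wə/.

xəŋəzəŋəwə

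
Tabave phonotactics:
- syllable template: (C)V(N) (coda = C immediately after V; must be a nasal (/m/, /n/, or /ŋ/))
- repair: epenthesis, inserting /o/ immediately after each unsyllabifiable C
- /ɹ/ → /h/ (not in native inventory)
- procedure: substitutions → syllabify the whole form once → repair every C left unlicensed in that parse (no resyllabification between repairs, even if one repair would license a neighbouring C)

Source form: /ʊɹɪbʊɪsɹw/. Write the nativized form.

ʊhɪbʊɪsohowo

Substitution: /ɹ/ → /h/, giving /ʊhɪbʊɪshw/.
The consonants /s/, /h/, /w/ cannot be parsed into a legal (C)V(N) syllable (only a nasal (/m/, /n/, or /ŋ/) is licensed in coda position; onsets are limited to one consonant).
Epenthesis after each stranded consonant: /s/ → /so/, /h/ → /ho/, /w/ → /wo/.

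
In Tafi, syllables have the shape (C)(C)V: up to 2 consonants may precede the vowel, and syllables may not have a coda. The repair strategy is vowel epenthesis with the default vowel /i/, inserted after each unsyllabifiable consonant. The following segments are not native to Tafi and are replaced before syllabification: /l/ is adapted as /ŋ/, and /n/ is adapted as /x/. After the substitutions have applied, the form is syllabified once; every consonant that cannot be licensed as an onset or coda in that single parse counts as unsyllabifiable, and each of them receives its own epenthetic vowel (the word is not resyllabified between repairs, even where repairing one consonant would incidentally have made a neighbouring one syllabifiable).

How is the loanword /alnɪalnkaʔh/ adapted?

aŋxɪaŋixkaʔihi

Substitution: /l/ → /ŋ/, /n/ → /x/, giving /aŋxɪaŋxkaʔh/.
Under (C)(C)V, the unsyllabifiable consonants are /ŋ/, /ʔ/, /h/ (no codas are permitted; onsets may contain at most 2 consonants).
Inserting the epenthetic vowel yields /ŋ/ → /ŋi/, /ʔ/ → /ʔi/, /h/ → /hi/.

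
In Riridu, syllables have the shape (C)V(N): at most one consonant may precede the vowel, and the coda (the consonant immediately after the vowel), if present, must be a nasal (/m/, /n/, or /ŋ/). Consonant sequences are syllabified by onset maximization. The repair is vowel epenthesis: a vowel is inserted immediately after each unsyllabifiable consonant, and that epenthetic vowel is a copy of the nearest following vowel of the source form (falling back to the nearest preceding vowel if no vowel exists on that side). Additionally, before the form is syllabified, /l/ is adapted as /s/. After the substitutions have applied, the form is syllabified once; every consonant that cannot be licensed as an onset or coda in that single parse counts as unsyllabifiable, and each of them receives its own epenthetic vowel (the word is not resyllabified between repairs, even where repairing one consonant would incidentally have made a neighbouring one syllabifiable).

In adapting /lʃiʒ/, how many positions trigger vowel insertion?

2

After substitution the input is /sʃiʒ/.
The unsyllabifiable consonants are /s/, /ʒ/; each receives one epenthetic vowel.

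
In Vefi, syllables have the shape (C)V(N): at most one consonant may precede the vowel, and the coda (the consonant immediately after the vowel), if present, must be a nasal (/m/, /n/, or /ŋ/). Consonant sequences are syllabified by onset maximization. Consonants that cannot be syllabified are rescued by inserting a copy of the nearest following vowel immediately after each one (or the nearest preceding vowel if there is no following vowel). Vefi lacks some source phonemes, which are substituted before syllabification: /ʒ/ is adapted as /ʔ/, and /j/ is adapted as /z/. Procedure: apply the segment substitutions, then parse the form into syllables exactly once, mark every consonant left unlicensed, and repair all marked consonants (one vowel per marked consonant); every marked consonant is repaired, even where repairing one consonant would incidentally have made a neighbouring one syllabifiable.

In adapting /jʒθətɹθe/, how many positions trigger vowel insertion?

4

After substitution the input is /zʔθətɹθe/.
The unsyllabifiable consonants are /z/, /ʔ/, /t/, /ɹ/; each receives one epenthetic vowel.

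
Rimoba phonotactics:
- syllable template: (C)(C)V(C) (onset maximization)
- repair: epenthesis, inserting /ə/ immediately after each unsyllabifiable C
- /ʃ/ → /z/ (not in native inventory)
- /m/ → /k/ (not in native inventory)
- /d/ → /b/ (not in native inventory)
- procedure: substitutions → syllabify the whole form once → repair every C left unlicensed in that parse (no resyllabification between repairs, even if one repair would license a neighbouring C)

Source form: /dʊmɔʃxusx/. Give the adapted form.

Substitution: /d/ → /b/, /m/ → /k/, /ʃ/ → /z/, giving /bʊkɔzxusx/.
Syllabifying with onset maximization leaves /x/ stranded (at most one coda consonant is licensed; onsets may contain at most 2 consonants).
Each unlicensed consonant becomes the onset of a new syllable: /x/ → /xə/.

bʊkɔzxusxə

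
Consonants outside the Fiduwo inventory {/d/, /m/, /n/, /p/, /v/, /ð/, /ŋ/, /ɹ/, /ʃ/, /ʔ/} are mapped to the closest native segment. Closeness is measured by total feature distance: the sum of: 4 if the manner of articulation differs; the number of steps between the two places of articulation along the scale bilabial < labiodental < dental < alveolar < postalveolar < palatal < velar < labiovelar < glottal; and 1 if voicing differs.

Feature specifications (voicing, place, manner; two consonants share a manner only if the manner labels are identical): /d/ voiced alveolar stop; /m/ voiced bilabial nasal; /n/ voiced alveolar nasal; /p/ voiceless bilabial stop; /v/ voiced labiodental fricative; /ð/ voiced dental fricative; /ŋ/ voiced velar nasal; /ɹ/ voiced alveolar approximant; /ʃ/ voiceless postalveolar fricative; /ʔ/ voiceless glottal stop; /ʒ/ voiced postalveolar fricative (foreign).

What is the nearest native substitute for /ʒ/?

/ʃ/ is closest: same manner (fricative), place distance 0 (postalveolar→postalveolar), voicing differs (+1); total 1. Next closest is /ð/ at distance 2.

ʃ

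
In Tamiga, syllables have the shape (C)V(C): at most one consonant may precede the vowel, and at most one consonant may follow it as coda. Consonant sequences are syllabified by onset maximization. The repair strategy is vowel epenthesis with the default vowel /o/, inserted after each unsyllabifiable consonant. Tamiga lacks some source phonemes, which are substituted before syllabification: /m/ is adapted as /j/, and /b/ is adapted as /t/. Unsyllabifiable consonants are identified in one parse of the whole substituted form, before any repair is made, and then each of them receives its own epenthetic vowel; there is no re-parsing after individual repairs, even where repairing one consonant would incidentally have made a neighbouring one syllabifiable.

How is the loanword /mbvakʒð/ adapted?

jotovakʒoðo

Substitution: /m/ → /j/, /b/ → /t/, giving /jtvakʒð/.
Under (C)V(C), the unsyllabifiable consonants are /j/, /t/, /ʒ/, /ð/ (at most one coda consonant is licensed; onsets are limited to one consonant).
Each unlicensed consonant becomes the onset of a new syllable: /j/ → /jo/, /t/ → /to/, /ʒ/ → /ʒo/, /ð/ → /ðo/.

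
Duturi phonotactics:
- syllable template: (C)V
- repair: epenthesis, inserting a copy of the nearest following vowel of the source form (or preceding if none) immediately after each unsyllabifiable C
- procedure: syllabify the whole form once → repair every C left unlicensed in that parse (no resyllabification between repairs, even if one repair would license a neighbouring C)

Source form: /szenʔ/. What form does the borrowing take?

Under (C)V, the unsyllabifiable consonants are /s/, /n/, /ʔ/ (no codas are permitted; onsets are limited to one consonant).
Epenthesis after each stranded consonant: /s/ → /se/, /n/ → /ne/, /ʔ/ → /ʔe/.

sezeneʔe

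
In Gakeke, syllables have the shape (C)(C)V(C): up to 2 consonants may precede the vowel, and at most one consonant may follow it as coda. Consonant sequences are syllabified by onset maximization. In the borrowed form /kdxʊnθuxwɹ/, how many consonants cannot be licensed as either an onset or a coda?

Under (C)(C)V(C), the unsyllabifiable consonants are /k/, /w/, /ɹ/ (at most one coda consonant is licensed; onsets may contain at most 2 consonants).

3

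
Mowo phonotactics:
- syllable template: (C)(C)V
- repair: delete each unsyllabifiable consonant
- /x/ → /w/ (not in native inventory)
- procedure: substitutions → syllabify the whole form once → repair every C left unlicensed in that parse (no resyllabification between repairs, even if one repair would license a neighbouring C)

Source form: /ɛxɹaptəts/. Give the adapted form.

ɛwɹaptə

Substitution: /x/ → /w/, giving /ɛwɹaptəts/.
Syllabifying with onset maximization leaves /t/, /s/ stranded (no codas are permitted; onsets may contain at most 2 consonants).
Each unlicensed consonant is deleted: /t/, /s/.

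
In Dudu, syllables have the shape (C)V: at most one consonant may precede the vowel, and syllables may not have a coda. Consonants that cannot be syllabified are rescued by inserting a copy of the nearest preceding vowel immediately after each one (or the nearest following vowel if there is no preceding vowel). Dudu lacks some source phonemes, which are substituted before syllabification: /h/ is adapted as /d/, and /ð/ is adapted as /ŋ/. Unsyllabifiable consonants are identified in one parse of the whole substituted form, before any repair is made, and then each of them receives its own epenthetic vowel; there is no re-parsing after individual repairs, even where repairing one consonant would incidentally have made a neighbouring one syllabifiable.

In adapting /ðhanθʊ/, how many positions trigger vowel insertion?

After substitution the input is /ŋdanθʊ/.
The unsyllabifiable consonants are /ŋ/, /n/; each receives one epenthetic vowel.

2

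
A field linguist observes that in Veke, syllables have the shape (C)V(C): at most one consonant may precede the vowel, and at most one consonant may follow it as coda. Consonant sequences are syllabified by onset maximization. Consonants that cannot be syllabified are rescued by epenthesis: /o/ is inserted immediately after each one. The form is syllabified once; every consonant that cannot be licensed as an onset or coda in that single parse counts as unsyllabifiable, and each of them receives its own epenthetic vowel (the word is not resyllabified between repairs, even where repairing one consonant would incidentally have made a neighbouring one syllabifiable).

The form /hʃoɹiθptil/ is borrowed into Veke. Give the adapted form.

hoʃoɹiθpotil

The consonants /h/, /p/ cannot be parsed into a legal (C)V(C) syllable (at most one coda consonant is licensed; onsets are limited to one consonant).
Each unlicensed consonant becomes the onset of a new syllable: /h/ → /ho/, /p/ → /po/.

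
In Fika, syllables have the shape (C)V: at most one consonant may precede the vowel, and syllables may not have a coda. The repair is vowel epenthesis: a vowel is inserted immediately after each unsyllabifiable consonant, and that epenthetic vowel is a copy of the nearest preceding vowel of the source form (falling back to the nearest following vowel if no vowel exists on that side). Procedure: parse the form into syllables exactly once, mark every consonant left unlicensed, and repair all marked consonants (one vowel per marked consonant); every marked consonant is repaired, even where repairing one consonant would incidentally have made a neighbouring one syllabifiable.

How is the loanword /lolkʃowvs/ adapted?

Under (C)V, the unsyllabifiable consonants are /l/, /k/, /w/, /v/, /s/ (no codas are permitted; onsets are limited to one consonant).
Each unlicensed consonant becomes the onset of a new syllable: /l/ → /lo/, /k/ → /ko/, /w/ → /wo/, /v/ → /vo/, /s/ → /so/.

lolokoʃowovoso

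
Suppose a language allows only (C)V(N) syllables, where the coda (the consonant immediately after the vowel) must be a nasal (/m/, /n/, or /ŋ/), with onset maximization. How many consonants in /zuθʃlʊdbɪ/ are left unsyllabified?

3

Syllabifying with onset maximization leaves /θ/, /ʃ/, /d/ stranded (only a nasal (/m/, /n/, or /ŋ/) is licensed in coda position; onsets are limited to one consonant).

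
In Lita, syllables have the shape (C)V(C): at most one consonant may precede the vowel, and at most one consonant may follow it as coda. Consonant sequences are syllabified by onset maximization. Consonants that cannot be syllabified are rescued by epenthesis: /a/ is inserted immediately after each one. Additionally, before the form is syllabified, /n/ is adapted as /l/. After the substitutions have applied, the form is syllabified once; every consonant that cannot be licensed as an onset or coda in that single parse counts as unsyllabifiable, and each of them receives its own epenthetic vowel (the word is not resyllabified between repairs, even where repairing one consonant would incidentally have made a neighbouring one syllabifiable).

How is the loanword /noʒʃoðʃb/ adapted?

Substitution: /n/ → /l/, giving /loʒʃoðʃb/.
Under (C)V(C), the unsyllabifiable consonants are /ʃ/, /b/ (at most one coda consonant is licensed; onsets are limited to one consonant).
Epenthesis after each stranded consonant: /ʃ/ → /ʃa/, /b/ → /ba/.

loʒʃoðʃaba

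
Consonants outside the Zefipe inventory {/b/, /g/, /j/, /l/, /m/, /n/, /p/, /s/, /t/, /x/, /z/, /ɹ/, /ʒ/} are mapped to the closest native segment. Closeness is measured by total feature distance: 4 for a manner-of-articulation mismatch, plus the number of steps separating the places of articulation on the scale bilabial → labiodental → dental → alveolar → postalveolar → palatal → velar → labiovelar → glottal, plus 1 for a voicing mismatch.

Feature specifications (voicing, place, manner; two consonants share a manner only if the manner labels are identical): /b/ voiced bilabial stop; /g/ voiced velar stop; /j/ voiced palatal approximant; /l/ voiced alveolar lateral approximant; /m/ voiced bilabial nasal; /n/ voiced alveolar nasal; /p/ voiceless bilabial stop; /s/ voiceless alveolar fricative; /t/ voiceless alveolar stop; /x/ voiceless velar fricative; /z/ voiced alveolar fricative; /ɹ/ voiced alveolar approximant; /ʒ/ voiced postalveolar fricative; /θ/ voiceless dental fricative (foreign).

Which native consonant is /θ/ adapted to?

s

/s/ is closest: same manner (fricative), place distance 1 (dental→alveolar), same voicing; total 1. Next closest is /z/ at distance 2.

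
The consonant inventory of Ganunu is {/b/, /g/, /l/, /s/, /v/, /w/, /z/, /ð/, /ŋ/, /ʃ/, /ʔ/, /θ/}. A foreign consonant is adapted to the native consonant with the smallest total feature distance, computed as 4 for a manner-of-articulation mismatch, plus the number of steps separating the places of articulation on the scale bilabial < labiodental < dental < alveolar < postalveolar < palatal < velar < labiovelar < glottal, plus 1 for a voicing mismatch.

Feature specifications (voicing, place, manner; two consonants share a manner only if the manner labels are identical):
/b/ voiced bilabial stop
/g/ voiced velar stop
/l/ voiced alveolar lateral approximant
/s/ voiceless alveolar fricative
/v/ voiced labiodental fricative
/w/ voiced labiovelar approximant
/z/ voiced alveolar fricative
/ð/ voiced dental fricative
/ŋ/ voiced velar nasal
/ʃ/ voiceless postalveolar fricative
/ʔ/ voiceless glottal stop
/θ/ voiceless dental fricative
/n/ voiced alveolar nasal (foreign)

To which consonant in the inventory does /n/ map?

ŋ

/ŋ/ is closest: same manner (nasal), place distance 3 (alveolar→velar), same voicing; total 3. Next closest is /l/ at distance 4.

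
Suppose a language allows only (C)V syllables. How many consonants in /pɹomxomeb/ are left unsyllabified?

The consonants /p/, /m/, /b/ cannot be parsed into a legal (C)V syllable (no codas are permitted; onsets are limited to one consonant).

3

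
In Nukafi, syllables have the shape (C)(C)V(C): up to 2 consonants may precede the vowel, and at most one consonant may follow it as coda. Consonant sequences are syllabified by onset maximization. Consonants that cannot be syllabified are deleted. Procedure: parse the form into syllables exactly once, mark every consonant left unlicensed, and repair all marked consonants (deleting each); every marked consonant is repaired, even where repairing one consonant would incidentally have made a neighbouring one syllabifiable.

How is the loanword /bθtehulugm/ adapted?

The consonants /b/, /m/ cannot be parsed into a legal (C)(C)V(C) syllable (at most one coda consonant is licensed; onsets may contain at most 2 consonants).
Each unlicensed consonant is deleted: /b/, /m/.

θtehulug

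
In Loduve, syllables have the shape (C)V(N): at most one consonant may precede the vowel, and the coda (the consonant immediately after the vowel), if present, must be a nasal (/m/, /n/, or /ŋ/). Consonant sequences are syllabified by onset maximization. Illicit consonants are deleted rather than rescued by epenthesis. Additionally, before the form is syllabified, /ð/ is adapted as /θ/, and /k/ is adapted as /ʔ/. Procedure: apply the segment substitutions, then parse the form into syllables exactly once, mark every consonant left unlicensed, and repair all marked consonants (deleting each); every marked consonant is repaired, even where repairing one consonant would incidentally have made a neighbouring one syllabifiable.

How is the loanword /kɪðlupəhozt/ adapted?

Substitution: /k/ → /ʔ/, /ð/ → /θ/, giving /ʔɪθlupəhozt/.
Under (C)V(N), the unsyllabifiable consonants are /θ/, /z/, /t/ (only a nasal (/m/, /n/, or /ŋ/) is licensed in coda position; onsets are limited to one consonant).
Deleting the stranded consonants removes /θ/, /z/, /t/.

ʔɪlupəho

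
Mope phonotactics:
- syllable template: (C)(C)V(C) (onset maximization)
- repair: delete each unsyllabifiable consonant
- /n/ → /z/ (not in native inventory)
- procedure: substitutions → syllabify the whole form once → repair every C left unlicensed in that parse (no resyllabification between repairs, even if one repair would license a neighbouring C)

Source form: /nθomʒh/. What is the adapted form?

zθom

Substitution: /n/ → /z/, giving /zθomʒh/.
The consonants /ʒ/, /h/ cannot be parsed into a legal (C)(C)V(C) syllable (at most one coda consonant is licensed; onsets may contain at most 2 consonants).
Deletion applies to /ʒ/, /h/.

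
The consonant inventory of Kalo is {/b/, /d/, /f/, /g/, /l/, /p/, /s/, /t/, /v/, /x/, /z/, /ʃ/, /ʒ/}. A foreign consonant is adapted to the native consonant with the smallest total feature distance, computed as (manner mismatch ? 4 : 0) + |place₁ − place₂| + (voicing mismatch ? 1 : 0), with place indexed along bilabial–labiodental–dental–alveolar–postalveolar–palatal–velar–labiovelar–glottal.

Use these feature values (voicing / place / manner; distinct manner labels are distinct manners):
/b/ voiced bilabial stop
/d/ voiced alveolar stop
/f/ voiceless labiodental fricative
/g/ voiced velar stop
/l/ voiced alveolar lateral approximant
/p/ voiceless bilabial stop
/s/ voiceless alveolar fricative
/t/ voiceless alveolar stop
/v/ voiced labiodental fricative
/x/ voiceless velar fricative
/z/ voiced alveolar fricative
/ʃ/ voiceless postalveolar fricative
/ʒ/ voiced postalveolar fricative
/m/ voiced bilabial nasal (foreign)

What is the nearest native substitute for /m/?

/b/ is closest: manner differs (nasal→stop, +4), place distance 0 (bilabial→bilabial), same voicing; total 4. Next closest is /p/ at distance 5.

b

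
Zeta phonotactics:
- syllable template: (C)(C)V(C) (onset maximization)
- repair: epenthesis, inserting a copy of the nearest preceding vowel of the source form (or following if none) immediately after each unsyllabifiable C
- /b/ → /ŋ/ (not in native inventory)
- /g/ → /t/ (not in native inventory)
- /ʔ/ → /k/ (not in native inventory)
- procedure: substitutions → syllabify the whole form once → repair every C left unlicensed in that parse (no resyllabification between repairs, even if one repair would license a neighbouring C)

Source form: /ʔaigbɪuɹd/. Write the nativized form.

kaitŋɪuɹdu

Substitution: /ʔ/ → /k/, /g/ → /t/, /b/ → /ŋ/, giving /kaitŋɪuɹd/.
Under (C)(C)V(C), the unsyllabifiable consonants are /d/ (at most one coda consonant is licensed; onsets may contain at most 2 consonants).
Each unlicensed consonant becomes the onset of a new syllable: /d/ → /du/.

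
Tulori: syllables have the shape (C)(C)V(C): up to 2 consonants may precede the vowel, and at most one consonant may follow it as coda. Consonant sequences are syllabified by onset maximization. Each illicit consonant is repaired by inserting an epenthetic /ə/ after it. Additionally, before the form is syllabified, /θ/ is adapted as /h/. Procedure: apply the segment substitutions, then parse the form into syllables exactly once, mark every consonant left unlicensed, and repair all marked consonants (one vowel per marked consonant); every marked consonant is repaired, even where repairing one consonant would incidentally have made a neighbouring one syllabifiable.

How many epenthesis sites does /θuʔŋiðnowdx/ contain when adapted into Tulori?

After substitution the input is /huʔŋiðnowdx/.
The unsyllabifiable consonants are /d/, /x/; each receives one epenthetic vowel.

2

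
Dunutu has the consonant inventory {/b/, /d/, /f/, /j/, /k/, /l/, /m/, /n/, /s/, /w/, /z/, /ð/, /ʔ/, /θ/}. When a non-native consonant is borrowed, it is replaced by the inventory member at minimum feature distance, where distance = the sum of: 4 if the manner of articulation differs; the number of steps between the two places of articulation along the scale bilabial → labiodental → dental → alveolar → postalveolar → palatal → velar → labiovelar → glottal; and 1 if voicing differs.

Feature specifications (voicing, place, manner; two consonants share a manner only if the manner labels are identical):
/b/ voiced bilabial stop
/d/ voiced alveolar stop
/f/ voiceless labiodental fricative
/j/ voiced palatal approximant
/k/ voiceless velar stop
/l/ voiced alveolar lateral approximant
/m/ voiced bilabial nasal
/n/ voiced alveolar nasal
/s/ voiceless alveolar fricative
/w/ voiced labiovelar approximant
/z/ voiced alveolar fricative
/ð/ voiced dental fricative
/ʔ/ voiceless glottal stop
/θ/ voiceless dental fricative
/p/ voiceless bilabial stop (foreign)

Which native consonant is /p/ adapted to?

b

/b/ is closest: same manner (stop), place distance 0 (bilabial→bilabial), voicing differs (+1); total 1. Next closest is /d/ at distance 4.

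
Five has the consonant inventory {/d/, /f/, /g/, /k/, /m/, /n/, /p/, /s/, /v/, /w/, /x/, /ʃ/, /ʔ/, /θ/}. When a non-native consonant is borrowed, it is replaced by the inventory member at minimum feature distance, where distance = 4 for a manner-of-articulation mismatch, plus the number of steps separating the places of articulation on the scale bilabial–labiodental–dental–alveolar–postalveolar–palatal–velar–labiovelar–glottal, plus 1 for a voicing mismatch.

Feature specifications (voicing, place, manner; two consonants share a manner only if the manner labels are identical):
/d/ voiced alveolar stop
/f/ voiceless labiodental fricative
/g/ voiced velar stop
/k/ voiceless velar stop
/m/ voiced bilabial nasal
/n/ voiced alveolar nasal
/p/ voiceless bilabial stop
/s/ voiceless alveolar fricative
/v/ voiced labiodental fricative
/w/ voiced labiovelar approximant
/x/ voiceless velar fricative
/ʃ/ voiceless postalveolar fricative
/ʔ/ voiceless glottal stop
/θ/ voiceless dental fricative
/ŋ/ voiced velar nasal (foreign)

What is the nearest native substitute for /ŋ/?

n

/n/ is closest: same manner (nasal), place distance 3 (velar→alveolar), same voicing; total 3. Next closest is /g/ at distance 4.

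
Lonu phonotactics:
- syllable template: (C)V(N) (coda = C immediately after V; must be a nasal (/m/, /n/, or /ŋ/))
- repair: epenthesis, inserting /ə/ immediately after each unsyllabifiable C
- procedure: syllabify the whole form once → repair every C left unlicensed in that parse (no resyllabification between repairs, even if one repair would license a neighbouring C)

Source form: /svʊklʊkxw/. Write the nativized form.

Syllabifying with onset maximization leaves /s/, /k/, /k/, /x/, /w/ stranded (only a nasal (/m/, /n/, or /ŋ/) is licensed in coda position; onsets are limited to one consonant).
Epenthesis after each stranded consonant: /s/ → /sə/, /k/ → /kə/, /k/ → /kə/, /x/ → /xə/, /w/ → /wə/.

səvʊkəlʊkəxəwə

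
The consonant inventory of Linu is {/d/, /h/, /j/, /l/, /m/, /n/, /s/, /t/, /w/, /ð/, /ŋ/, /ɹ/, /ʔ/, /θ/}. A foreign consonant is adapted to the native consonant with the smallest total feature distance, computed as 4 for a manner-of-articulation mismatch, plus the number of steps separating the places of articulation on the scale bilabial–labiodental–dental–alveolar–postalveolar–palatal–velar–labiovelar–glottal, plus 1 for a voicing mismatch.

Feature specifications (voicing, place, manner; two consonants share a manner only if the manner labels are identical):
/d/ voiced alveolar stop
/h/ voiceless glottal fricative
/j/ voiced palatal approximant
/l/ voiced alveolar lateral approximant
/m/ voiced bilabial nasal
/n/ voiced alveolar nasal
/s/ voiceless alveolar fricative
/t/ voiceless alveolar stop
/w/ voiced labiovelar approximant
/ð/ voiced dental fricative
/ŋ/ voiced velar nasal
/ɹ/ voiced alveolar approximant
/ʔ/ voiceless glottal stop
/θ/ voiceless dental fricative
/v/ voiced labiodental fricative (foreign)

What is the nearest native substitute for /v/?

/ð/ is closest: same manner (fricative), place distance 1 (labiodental→dental), same voicing; total 1. Next closest is /θ/ at distance 2.

ð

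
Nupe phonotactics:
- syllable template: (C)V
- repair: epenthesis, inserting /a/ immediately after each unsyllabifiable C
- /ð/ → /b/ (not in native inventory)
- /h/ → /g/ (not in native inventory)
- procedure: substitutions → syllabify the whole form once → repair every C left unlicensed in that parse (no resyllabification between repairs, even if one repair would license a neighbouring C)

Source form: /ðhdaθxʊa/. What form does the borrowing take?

Substitution: /ð/ → /b/, /h/ → /g/, giving /bgdaθxʊa/.
Under (C)V, the unsyllabifiable consonants are /b/, /g/, /θ/ (no codas are permitted; onsets are limited to one consonant).
Each unlicensed consonant becomes the onset of a new syllable: /b/ → /ba/, /g/ → /ga/, /θ/ → /θa/.

bagadaθaxʊa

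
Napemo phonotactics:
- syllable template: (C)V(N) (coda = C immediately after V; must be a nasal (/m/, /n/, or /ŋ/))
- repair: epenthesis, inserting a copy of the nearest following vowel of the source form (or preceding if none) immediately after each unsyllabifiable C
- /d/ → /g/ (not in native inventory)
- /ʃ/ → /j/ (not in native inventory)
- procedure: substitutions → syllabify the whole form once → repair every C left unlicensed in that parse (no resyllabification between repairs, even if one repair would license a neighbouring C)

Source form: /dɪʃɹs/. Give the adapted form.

Substitution: /d/ → /g/, /ʃ/ → /j/, giving /gɪjɹs/.
The consonants /j/, /ɹ/, /s/ cannot be parsed into a legal (C)V(N) syllable (only a nasal (/m/, /n/, or /ŋ/) is licensed in coda position; onsets are limited to one consonant).
Inserting the epenthetic vowel yields /j/ → /jɪ/, /ɹ/ → /ɹɪ/, /s/ → /sɪ/.

gɪjɪɹɪsɪ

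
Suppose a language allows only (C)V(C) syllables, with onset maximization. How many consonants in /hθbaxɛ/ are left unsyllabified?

2

Syllabifying with onset maximization leaves /h/, /θ/ stranded (at most one coda consonant is licensed; onsets are limited to one consonant).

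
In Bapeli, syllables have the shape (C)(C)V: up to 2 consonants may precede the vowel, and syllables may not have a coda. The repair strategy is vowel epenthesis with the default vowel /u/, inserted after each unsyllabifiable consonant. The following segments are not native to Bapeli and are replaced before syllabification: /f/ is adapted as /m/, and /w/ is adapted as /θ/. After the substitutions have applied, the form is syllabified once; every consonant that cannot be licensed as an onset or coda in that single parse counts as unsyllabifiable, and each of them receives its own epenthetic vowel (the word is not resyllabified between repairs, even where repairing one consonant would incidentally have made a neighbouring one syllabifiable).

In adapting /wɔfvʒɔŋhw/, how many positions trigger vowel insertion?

4

After substitution the input is /θɔmvʒɔŋhθ/.
The unsyllabifiable consonants are /m/, /ŋ/, /h/, /θ/; each receives one epenthetic vowel.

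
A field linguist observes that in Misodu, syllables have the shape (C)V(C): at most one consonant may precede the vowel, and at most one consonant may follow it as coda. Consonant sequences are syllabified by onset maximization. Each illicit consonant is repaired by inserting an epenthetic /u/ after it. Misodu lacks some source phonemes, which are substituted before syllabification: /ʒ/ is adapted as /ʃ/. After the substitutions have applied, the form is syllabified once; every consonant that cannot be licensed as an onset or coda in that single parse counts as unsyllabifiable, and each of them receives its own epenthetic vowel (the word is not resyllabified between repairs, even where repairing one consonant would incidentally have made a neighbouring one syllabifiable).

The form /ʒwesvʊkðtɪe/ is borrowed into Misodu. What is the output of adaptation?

Substitution: /ʒ/ → /ʃ/, giving /ʃwesvʊkðtɪe/.
The consonants /ʃ/, /ð/ cannot be parsed into a legal (C)V(C) syllable (at most one coda consonant is licensed; onsets are limited to one consonant).
Each unlicensed consonant becomes the onset of a new syllable: /ʃ/ → /ʃu/, /ð/ → /ðu/.

ʃuwesvʊkðutɪe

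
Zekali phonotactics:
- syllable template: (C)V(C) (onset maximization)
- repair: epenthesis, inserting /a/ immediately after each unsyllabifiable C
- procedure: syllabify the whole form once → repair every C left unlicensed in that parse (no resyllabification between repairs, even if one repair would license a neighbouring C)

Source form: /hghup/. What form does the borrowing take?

The consonants /h/, /g/ cannot be parsed into a legal (C)V(C) syllable (at most one coda consonant is licensed; onsets are limited to one consonant).
Epenthesis after each stranded consonant: /h/ → /ha/, /g/ → /ga/.

hagahup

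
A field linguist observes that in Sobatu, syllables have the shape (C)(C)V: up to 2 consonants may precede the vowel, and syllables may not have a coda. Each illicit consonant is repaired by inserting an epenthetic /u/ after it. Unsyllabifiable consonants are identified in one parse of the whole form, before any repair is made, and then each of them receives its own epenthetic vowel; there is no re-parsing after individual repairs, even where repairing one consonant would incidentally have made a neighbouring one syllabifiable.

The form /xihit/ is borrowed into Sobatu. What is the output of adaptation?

The consonants /t/ cannot be parsed into a legal (C)(C)V syllable (no codas are permitted; onsets may contain at most 2 consonants).
Epenthesis after each stranded consonant: /t/ → /tu/.

xihitu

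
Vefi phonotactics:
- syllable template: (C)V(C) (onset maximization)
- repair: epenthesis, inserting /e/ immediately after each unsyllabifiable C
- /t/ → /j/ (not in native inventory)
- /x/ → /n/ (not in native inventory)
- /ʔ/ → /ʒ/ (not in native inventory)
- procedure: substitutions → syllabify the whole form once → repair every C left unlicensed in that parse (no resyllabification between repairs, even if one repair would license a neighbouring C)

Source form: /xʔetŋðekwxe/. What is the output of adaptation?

Substitution: /x/ → /n/, /ʔ/ → /ʒ/, /t/ → /j/, giving /nʒejŋðekwne/.
Under (C)V(C), the unsyllabifiable consonants are /n/, /ŋ/, /w/ (at most one coda consonant is licensed; onsets are limited to one consonant).
Each unlicensed consonant becomes the onset of a new syllable: /n/ → /ne/, /ŋ/ → /ŋe/, /w/ → /we/.

neʒejŋeðekwene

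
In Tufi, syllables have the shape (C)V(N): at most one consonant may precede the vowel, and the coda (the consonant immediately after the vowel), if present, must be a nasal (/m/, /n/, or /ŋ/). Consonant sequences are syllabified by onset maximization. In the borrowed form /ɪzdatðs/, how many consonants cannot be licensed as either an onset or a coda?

4

Syllabifying with onset maximization leaves /z/, /t/, /ð/, /s/ stranded (only a nasal (/m/, /n/, or /ŋ/) is licensed in coda position; onsets are limited to one consonant).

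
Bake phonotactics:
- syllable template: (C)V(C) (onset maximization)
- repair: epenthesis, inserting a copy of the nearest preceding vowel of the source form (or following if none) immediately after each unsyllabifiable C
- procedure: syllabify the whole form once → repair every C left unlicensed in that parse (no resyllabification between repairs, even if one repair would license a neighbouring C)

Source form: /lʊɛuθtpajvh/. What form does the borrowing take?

lʊɛuθtupajvaha

Syllabifying with onset maximization leaves /t/, /v/, /h/ stranded (at most one coda consonant is licensed; onsets are limited to one consonant).
Epenthesis after each stranded consonant: /t/ → /tu/, /v/ → /va/, /h/ → /ha/.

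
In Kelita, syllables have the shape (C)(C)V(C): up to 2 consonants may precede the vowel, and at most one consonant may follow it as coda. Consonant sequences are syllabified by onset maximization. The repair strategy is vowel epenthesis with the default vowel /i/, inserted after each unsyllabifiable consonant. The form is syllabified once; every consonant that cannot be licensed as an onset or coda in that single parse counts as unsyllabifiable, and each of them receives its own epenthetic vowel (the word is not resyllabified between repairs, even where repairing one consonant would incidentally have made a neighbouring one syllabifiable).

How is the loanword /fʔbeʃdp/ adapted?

fiʔbeʃdipi

Under (C)(C)V(C), the unsyllabifiable consonants are /f/, /d/, /p/ (at most one coda consonant is licensed; onsets may contain at most 2 consonants).
Epenthesis after each stranded consonant: /f/ → /fi/, /d/ → /di/, /p/ → /pi/.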